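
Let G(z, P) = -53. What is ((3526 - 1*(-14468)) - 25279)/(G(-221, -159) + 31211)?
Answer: -7285/31158 ≈ -0.23381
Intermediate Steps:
((3526 - 1*(-14468)) - 25279)/(G(-221, -159) + 31211) = ((3526 - 1*(-14468)) - 25279)/(-53 + 31211) = ((3526 + 14468) - 25279)/31158 = (17994 - 25279)*(1/31158) = -7285*1/31158 = -7285/31158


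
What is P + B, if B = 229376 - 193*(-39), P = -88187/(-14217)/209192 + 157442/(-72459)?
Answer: 17017301521797747691/71833018583592 ≈ 2.3690e+5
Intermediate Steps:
P = -156079710947885/71833018583592 (P = -88187*(-1/14217)*(1/209192) + 157442*(-1/72459) = (88187/14217)*(1/209192) - 157442/72459 = 88187/2974082664 - 157442/72459 = -156079710947885/71833018583592 ≈ -2.1728)
B = 236903 (B = 229376 + 7527 = 236903)
P + B = -156079710947885/71833018583592 + 236903 = 17017301521797747691/71833018583592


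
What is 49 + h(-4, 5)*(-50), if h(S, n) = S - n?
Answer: 499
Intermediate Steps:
49 + h(-4, 5)*(-50) = 49 + (-4 - 1*5)*(-50) = 49 + (-4 - 5)*(-50) = 49 - 9*(-50) = 49 + 450 = 499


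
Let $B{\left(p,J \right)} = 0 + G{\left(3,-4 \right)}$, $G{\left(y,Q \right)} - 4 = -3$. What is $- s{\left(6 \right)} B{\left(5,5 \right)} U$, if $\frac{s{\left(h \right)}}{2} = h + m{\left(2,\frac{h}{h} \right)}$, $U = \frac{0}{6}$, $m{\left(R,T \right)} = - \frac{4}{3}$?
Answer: $0$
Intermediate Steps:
$m{\left(R,T \right)} = - \frac{4}{3}$ ($m{\left(R,T \right)} = \left(-4\right) \frac{1}{3} = - \frac{4}{3}$)
$U = 0$ ($U = 0 \cdot \frac{1}{6} = 0$)
$G{\left(y,Q \right)} = 1$ ($G{\left(y,Q \right)} = 4 - 3 = 1$)
$s{\left(h \right)} = - \frac{8}{3} + 2 h$ ($s{\left(h \right)} = 2 \left(h - \frac{4}{3}\right) = 2 \left(- \frac{4}{3} + h\right) = - \frac{8}{3} + 2 h$)
$B{\left(p,J \right)} = 1$ ($B{\left(p,J \right)} = 0 + 1 = 1$)
$- s{\left(6 \right)} B{\left(5,5 \right)} U = - \left(- \frac{8}{3} + 2 \cdot 6\right) 1 \cdot 0 = - \left(- \frac{8}{3} + 12\right) 1 \cdot 0 = - \frac{28}{3} \cdot 1 \cdot 0 = - \frac{28 \cdot 0}{3} = \left(-1\right) 0 = 0$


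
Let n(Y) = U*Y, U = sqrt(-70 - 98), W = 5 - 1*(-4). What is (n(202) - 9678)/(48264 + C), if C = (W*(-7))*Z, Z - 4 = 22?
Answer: -1613/7771 + 202*I*sqrt(42)/23313 ≈ -0.20757 + 0.056154*I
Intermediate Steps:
Z = 26 (Z = 4 + 22 = 26)
W = 9 (W = 5 + 4 = 9)
U = 2*I*sqrt(42) (U = sqrt(-168) = 2*I*sqrt(42) ≈ 12.961*I)
n(Y) = 2*I*Y*sqrt(42) (n(Y) = (2*I*sqrt(42))*Y = 2*I*Y*sqrt(42))
C = -1638 (C = (9*(-7))*26 = -63*26 = -1638)
(n(202) - 9678)/(48264 + C) = (2*I*202*sqrt(42) - 9678)/(48264 - 1638) = (404*I*sqrt(42) - 9678)/46626 = (-9678 + 404*I*sqrt(42))*(1/46626) = -1613/7771 + 202*I*sqrt(42)/23313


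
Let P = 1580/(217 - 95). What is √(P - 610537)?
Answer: I*√2271759987/61 ≈ 781.36*I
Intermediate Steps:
P = 790/61 (P = 1580/122 = (1/122)*1580 = 790/61 ≈ 12.951)
√(P - 610537) = √(790/61 - 610537) = √(-37241967/61) = I*√2271759987/61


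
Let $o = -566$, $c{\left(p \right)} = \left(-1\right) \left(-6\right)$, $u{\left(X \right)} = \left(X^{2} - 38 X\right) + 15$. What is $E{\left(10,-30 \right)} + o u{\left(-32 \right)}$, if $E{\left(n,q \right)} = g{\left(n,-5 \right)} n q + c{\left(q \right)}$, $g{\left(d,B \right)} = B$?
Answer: $-1274824$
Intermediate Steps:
$u{\left(X \right)} = 15 + X^{2} - 38 X$
$c{\left(p \right)} = 6$
$E{\left(n,q \right)} = 6 - 5 n q$ ($E{\left(n,q \right)} = - 5 n q + 6 = 6 - 5 n q$)
$E{\left(10,-30 \right)} + o u{\left(-32 \right)} = \left(6 - 50 \left(-30\right)\right) - 566 \left(15 + \left(-32\right)^{2} - -1216\right) = \left(6 + 1500\right) - 566 \left(15 + 1024 + 1216\right) = 1506 - 1276330 = -1274824$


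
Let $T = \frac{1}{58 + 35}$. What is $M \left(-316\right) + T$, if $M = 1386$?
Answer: $- \frac{40731767}{93} \approx -4.3798 \cdot 10^{5}$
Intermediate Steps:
$T = \frac{1}{93} \approx 0.010753$
$M \left(-316\right) + T = 1386 \left(-316\right) + \frac{1}{93} = -437976 + \frac{1}{93} = - \frac{40731767}{93}$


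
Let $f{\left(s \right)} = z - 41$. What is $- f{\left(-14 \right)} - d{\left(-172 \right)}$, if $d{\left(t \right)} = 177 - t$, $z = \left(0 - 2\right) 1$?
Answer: $-306$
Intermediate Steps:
$z = -2$ ($z = \left(-2\right) 1 = -2$)
$f{\left(s \right)} = -43$ ($f{\left(s \right)} = -2 - 41 = -43$)
$- f{\left(-14 \right)} - d{\left(-172 \right)} = \left(-1\right) \left(-43\right) - \left(177 - -172\right) = 43 - \left(177 + 172\right) = 43 - 349 = -306$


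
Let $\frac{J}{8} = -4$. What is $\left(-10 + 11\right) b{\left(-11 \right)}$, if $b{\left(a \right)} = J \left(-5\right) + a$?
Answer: $149$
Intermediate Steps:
$J = -32$ ($J = 8 \left(-4\right) = -32$)
$b{\left(a \right)} = 160 + a$ ($b{\left(a \right)} = \left(-32\right) \left(-5\right) + a = 160 + a$)
$\left(-10 + 11\right) b{\left(-11 \right)} = \left(-10 + 11\right) \left(160 - 11\right) = 1 \cdot 149 = 149$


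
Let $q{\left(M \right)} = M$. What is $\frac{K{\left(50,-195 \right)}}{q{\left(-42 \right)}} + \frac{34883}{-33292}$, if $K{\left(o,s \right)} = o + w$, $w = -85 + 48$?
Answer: $- \frac{135563}{99876} \approx -1.3573$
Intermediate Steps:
$w = -37$
$K{\left(o,s \right)} = -37 + o$ ($K{\left(o,s \right)} = o - 37 = -37 + o$)
$\frac{K{\left(50,-195 \right)}}{q{\left(-42 \right)}} + \frac{34883}{-33292} = \frac{-37 + 50}{-42} + \frac{34883}{-33292} = 13 \left(- \frac{1}{42}\right) + 34883 \left(- \frac{1}{33292}\right) = - \frac{13}{42} - \frac{34883}{33292} = - \frac{135563}{99876}$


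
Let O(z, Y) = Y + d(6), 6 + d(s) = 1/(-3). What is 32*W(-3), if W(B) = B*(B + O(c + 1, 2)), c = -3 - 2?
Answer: 704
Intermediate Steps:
c = -5
d(s) = -19/3 (d(s) = -6 + 1/(-3) = -6 - ⅓ = -19/3)
O(z, Y) = -19/3 + Y (O(z, Y) = Y - 19/3 = -19/3 + Y)
W(B) = B*(-13/3 + B) (W(B) = B*(B + (-19/3 + 2)) = B*(B - 13/3) = B*(-13/3 + B))
32*W(-3) = 32*((⅓)*(-3)*(-13 + 3*(-3))) = 32*((⅓)*(-3)*(-13 - 9)) = 32*((⅓)*(-3)*(-22)) = 32*22 = 704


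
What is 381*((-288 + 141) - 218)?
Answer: -139065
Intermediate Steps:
381*((-288 + 141) - 218) = 381*(-147 - 218) = 381*(-365) = -139065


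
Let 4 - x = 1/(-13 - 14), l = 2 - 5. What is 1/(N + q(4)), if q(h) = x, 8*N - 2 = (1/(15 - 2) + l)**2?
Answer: 18252/97741 ≈ 0.18674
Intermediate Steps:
l = -3
N = 891/676 (N = 1/4 + (1/(15 - 2) - 3)**2/8 = 1/4 + (1/13 - 3)**2/8 = 1/4 + (-38/13)**2/8 = 1/4 + (1/8)*(1444/169) = 1/4 + 361/338 = 891/676 ≈ 1.3180)
x = 109/27 (x = 4 - 1/(-13 - 14) = 4 - 1/(-27) = 4 - 1*(-1/27) = 4 + 1/27 = 109/27 ≈ 4.0370)
q(h) = 109/27
1/(N + q(4)) = 1/(891/676 + 109/27) = 1/(97741/18252) = 18252/97741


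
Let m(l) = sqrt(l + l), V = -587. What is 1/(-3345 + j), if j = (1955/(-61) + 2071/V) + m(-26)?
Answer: -4334377588117/14652765109230509 - 2564282498*I*sqrt(13)/14652765109230509 ≈ -0.00029581 - 6.3098e-7*I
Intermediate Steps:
m(l) = sqrt(2)*sqrt(l) (m(l) = sqrt(2*l) = sqrt(2)*sqrt(l))
j = -1273916/35807 + 2*I*sqrt(13) (j = (1955/(-61) + 2071/(-587)) + sqrt(2)*sqrt(-26) = (1955*(-1/61) + 2071*(-1/587)) + sqrt(2)*(I*sqrt(26)) = (-1955/61 - 2071/587) + 2*I*sqrt(13) = -1273916/35807 + 2*I*sqrt(13) ≈ -35.577 + 7.2111*I)
1/(-3345 + j) = 1/(-3345 + (-1273916/35807 + 2*I*sqrt(13))) = 1/(-121048331/35807 + 2*I*sqrt(13))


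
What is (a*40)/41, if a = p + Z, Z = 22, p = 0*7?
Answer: 880/41 ≈ 21.463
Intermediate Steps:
p = 0
a = 22 (a = 0 + 22 = 22)
(a*40)/41 = (22*40)/41 = 880*(1/41) = 880/41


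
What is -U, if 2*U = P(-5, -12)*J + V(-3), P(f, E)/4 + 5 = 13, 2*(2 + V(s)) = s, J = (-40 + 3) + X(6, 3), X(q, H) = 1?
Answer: 2311/4 ≈ 577.75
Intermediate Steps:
J = -36 (J = (-40 + 3) + 1 = -37 + 1 = -36)
V(s) = -2 + s/2
P(f, E) = 32 (P(f, E) = -20 + 4*13 = -20 + 52 = 32)
U = -2311/4 (U = (32*(-36) + (-2 + (½)*(-3)))/2 = (-1152 + (-2 - 3/2))/2 = (-1152 - 7/2)/2 = (½)*(-2311/2) = -2311/4 ≈ -577.75)
-U = -1*(-2311/4) = 2311/4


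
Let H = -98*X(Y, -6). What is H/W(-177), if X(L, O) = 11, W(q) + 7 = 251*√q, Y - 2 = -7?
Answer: 3773/5575613 + 135289*I*√177/5575613 ≈ 0.0006767 + 0.32282*I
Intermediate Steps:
Y = -5 (Y = 2 - 7 = -5)
W(q) = -7 + 251*√q
H = -1078 (H = -98*11 = -1078)
H/W(-177) = -1078/(-7 + 251*√(-177)) = -1078/(-7 + 251*(I*√177)) = -1078/(-7 + 251*I*√177)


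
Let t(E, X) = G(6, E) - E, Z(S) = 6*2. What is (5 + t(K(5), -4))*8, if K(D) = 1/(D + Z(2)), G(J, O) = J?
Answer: 1488/17 ≈ 87.529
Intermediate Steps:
Z(S) = 12
K(D) = 1/(12 + D) (K(D) = 1/(D + 12) = 1/(12 + D))
t(E, X) = 6 - E
(5 + t(K(5), -4))*8 = (5 + (6 - 1/(12 + 5)))*8 = (5 + (6 - 1/17))*8 = (5 + 101/17)*8 = (186/17)*8 = 1488/17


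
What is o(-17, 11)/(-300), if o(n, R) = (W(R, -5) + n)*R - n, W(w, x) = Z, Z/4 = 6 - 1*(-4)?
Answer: -9/10 ≈ -0.90000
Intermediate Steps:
Z = 40 (Z = 4*(6 - 1*(-4)) = 4*(6 + 4) = 4*10 = 40)
W(w, x) = 40
o(n, R) = -n + R*(40 + n) (o(n, R) = (40 + n)*R - n = R*(40 + n) - n = -n + R*(40 + n))
o(-17, 11)/(-300) = (-1*(-17) + 40*11 + 11*(-17))/(-300) = (17 + 440 - 187)*(-1/300) = 270*(-1/300) = -9/10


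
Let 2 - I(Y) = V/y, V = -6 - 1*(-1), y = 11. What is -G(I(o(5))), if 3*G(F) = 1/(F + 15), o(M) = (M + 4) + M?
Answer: -11/576 ≈ -0.019097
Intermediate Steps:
o(M) = 4 + 2*M (o(M) = (4 + M) + M = 4 + 2*M)
V = -5 (V = -6 + 1 = -5)
I(Y) = 27/11 (I(Y) = 2 - (-5)/11 = 2 - 1*(-5/11) = 2 + 5/11 = 27/11)
G(F) = 1/(3*(15 + F)) (G(F) = 1/(3*(F + 15)) = 1/(3*(15 + F)))
-G(I(o(5))) = -1/(3*(15 + 27/11)) = -1/(3*192/11) = -11/(3*192) = -1*11/576 = -11/576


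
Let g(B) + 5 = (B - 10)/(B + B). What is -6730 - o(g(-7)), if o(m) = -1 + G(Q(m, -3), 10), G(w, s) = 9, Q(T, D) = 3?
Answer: -6738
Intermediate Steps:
g(B) = -5 + (-10 + B)/(2*B) (g(B) = -5 + (B - 10)/(B + B) = -5 + (-10 + B)/((2*B)) = -5 + (-10 + B)*(1/(2*B)) = -5 + (-10 + B)/(2*B))
o(m) = 8 (o(m) = -1 + 9 = 8)
-6730 - o(g(-7)) = -6730 - 1*8 = -6730 - 8 = -6738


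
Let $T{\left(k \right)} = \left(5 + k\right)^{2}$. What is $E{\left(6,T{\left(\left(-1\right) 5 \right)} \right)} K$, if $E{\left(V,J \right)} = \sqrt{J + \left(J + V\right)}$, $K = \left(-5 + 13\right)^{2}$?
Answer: $64 \sqrt{6} \approx 156.77$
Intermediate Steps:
$K = 64$ ($K = 8^{2} = 64$)
$E{\left(V,J \right)} = \sqrt{V + 2 J}$
$E{\left(6,T{\left(\left(-1\right) 5 \right)} \right)} K = \sqrt{6 + 2 \left(5 - 5\right)^{2}} \cdot 64 = \sqrt{6 + 2 \cdot 0^{2}} \cdot 64 = \sqrt{6 + 2 \cdot 0} \cdot 64 = \sqrt{6 + 0} \cdot 64 = \sqrt{6} \cdot 64 = 64 \sqrt{6}$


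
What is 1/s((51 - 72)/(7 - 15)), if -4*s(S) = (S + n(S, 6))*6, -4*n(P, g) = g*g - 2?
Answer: 16/141 ≈ 0.11348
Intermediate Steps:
n(P, g) = ½ - g²/4 (n(P, g) = -(g*g - 2)/4 = -(g² - 2)/4 = -(-2 + g²)/4 = ½ - g²/4)
s(S) = 51/4 - 3*S/2 (s(S) = -(S + (½ - ¼*6²))*6/4 = -(S + (½ - ¼*36))*6/4 = -(S + (½ - 9))*6/4 = -(S - 17/2)*6/4 = -(-17/2 + S)*6/4 = -(-51 + 6*S)/4 = 51/4 - 3*S/2)
1/s((51 - 72)/(7 - 15)) = 1/(51/4 - 3*(51 - 72)/(2*(7 - 15))) = 1/(51/4 - (-63)/(2*(-8))) = 1/(51/4 - (-63)*(-1)/(2*8)) = 1/(51/4 - 3/2*21/8) = 1/(51/4 - 63/16) = 1/(141/16) = 16/141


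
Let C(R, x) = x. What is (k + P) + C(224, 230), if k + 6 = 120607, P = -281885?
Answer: -161054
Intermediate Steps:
k = 120601 (k = -6 + 120607 = 120601)
(k + P) + C(224, 230) = (120601 - 281885) + 230 = -161284 + 230 = -161054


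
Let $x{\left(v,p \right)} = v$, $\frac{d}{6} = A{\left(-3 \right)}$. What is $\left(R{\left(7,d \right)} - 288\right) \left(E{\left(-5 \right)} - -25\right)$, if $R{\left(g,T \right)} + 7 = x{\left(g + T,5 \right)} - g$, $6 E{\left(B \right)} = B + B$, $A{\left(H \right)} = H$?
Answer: $- \frac{21910}{3} \approx -7303.3$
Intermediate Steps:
$d = -18$ ($d = 6 \left(-3\right) = -18$)
$E{\left(B \right)} = \frac{B}{3}$ ($E{\left(B \right)} = \frac{B + B}{6} = \frac{2 B}{6} = \frac{B}{3}$)
$R{\left(g,T \right)} = -7 + T$ ($R{\left(g,T \right)} = -7 + \left(\left(g + T\right) - g\right) = -7 + \left(\left(T + g\right) - g\right) = -7 + T$)
$\left(R{\left(7,d \right)} - 288\right) \left(E{\left(-5 \right)} - -25\right) = \left(\left(-7 - 18\right) - 288\right) \left(\frac{1}{3} \left(-5\right) - -25\right) = \left(-25 - 288\right) \left(- \frac{5}{3} + 25\right) = \left(-313\right) \frac{70}{3} = - \frac{21910}{3}$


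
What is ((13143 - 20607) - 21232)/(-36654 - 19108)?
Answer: 14348/27881 ≈ 0.51462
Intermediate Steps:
((13143 - 20607) - 21232)/(-36654 - 19108) = (-7464 - 21232)/(-55762) = -28696*(-1/55762) = 14348/27881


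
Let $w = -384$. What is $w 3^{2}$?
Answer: $-3456$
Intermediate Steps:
$w 3^{2} = - 384 \cdot 3^{2} = \left(-384\right) 9 = -3456$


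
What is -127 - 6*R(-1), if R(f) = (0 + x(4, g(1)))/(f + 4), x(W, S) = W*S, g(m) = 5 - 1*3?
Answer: -143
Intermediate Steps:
g(m) = 2 (g(m) = 5 - 3 = 2)
x(W, S) = S*W
R(f) = 8/(4 + f) (R(f) = (0 + 2*4)/(f + 4) = (0 + 8)/(4 + f) = 8/(4 + f))
-127 - 6*R(-1) = -127 - 48/(4 - 1) = -127 - 48/3 = -127 - 6*8/3 = -127 - 16 = -143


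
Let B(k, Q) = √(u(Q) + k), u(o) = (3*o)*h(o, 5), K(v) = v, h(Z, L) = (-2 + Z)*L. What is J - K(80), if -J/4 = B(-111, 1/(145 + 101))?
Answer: -80 - 2*I*√6724641/123 ≈ -80.0 - 42.166*I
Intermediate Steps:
h(Z, L) = L*(-2 + Z)
u(o) = 3*o*(-10 + 5*o) (u(o) = (3*o)*(5*(-2 + o)) = (3*o)*(-10 + 5*o) = 3*o*(-10 + 5*o))
B(k, Q) = √(k + 15*Q*(-2 + Q)) (B(k, Q) = √(15*Q*(-2 + Q) + k) = √(k + 15*Q*(-2 + Q)))
J = -2*I*√6724641/123 (J = -4*√(-111 + 15*(-2 + 1/(145 + 101))/(145 + 101)) = -4*√(-111 + 15*(-2 + 1/246)/246) = -4*√(-111 + 15*(1/246)*(-2 + 1/246)) = -4*√(-111 + 15*(1/246)*(-491/246)) = -4*√(-111 - 2455/20172) = -2*I*√6724641/123 ≈ -42.166*I)
J - K(80) = -2*I*√6724641/123 - 1*80 = -2*I*√6724641/123 - 80 = -80 - 2*I*√6724641/123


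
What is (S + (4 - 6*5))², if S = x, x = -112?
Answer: 19044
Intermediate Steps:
S = -112
(S + (4 - 6*5))² = (-112 + (4 - 6*5))² = (-112 + (4 - 30))² = (-112 - 26)² = (-138)² = 19044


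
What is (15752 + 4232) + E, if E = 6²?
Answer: 20020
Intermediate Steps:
E = 36
(15752 + 4232) + E = (15752 + 4232) + 36 = 19984 + 36 = 20020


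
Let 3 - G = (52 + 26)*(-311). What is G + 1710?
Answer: 25971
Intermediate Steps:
G = 24261 (G = 3 - (52 + 26)*(-311) = 3 - 78*(-311) = 3 - 1*(-24258) = 3 + 24258 = 24261)
G + 1710 = 24261 + 1710 = 25971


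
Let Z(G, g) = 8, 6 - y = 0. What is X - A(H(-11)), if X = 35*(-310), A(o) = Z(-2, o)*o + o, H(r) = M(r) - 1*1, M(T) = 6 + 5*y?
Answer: -11165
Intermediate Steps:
y = 6 (y = 6 - 1*0 = 6 + 0 = 6)
M(T) = 36 (M(T) = 6 + 5*6 = 6 + 30 = 36)
H(r) = 35 (H(r) = 36 - 1*1 = 36 - 1 = 35)
A(o) = 9*o (A(o) = 8*o + o = 9*o)
X = -10850
X - A(H(-11)) = -10850 - 9*35 = -10850 - 1*315 = -10850 - 315 = -11165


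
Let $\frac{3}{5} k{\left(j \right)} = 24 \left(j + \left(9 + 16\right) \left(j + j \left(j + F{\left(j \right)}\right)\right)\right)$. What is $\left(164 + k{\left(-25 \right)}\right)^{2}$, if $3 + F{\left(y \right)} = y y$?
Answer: $223527497098896$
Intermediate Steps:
$F{\left(y \right)} = -3 + y^{2}$ ($F{\left(y \right)} = -3 + y y = -3 + y^{2}$)
$k{\left(j \right)} = 1040 j + 1000 j \left(-3 + j + j^{2}\right)$ ($k{\left(j \right)} = \frac{5 \cdot 24 \left(j + \left(9 + 16\right) \left(j + j \left(j + \left(-3 + j^{2}\right)\right)\right)\right)}{3} = \frac{5 \cdot 24 \left(j + 25 \left(j + j \left(-3 + j + j^{2}\right)\right)\right)}{3} = \frac{5 \cdot 24 \left(j + \left(25 j + 25 j \left(-3 + j + j^{2}\right)\right)\right)}{3} = \frac{5 \cdot 24 \left(26 j + 25 j \left(-3 + j + j^{2}\right)\right)}{3} = \frac{5 \left(624 j + 600 j \left(-3 + j + j^{2}\right)\right)}{3} = 1040 j + 1000 j \left(-3 + j + j^{2}\right)$)
$\left(164 + k{\left(-25 \right)}\right)^{2} = \left(164 + 40 \left(-25\right) \left(-49 + 25 \left(-25\right) + 25 \left(-25\right)^{2}\right)\right)^{2} = \left(164 + 40 \left(-25\right) \left(-49 - 625 + 25 \cdot 625\right)\right)^{2} = \left(164 + 40 \left(-25\right) \left(-49 - 625 + 15625\right)\right)^{2} = \left(164 + 40 \left(-25\right) 14951\right)^{2} = \left(164 - 14951000\right)^{2} = \left(-14950836\right)^{2} = 223527497098896$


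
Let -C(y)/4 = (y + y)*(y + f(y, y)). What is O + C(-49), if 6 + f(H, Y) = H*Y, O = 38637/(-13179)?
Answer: 4039930497/4393 ≈ 9.1963e+5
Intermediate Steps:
O = -12879/4393 (O = 38637*(-1/13179) = -12879/4393 ≈ -2.9317)
f(H, Y) = -6 + H*Y
C(y) = -8*y*(-6 + y + y**2) (C(y) = -4*(y + y)*(y + (-6 + y*y)) = -4*2*y*(y + (-6 + y**2)) = -4*2*y*(-6 + y + y**2) = -8*y*(-6 + y + y**2))
O + C(-49) = -12879/4393 + 8*(-49)*(6 - 1*(-49) - 1*(-49)**2) = -12879/4393 + 8*(-49)*(6 + 49 - 1*2401) = -12879/4393 + 8*(-49)*(6 + 49 - 2401) = -12879/4393 + 8*(-49)*(-2346) = -12879/4393 + 919632 = 4039930497/4393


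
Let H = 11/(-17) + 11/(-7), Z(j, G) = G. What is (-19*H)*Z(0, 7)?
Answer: 5016/17 ≈ 295.06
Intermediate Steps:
H = -264/119 (H = 11*(-1/17) + 11*(-1/7) = -11/17 - 11/7 = -264/119 ≈ -2.2185)
(-19*H)*Z(0, 7) = -19*(-264/119)*7 = (5016/119)*7 = 5016/17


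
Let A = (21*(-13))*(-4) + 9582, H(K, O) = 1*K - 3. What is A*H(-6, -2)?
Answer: -96066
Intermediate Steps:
H(K, O) = -3 + K (H(K, O) = K - 3 = -3 + K)
A = 10674 (A = -273*(-4) + 9582 = 1092 + 9582 = 10674)
A*H(-6, -2) = 10674*(-3 - 6) = 10674*(-9) = -96066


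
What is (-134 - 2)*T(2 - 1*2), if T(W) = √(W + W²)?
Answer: 0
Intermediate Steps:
(-134 - 2)*T(2 - 1*2) = (-134 - 2)*√((2 - 1*2)*(1 + (2 - 1*2))) = -136*√(1 + (2 - 2))*√(2 - 2) = -136*√(0*(1 + 0)) = -136*√(0*1) = -136*√0 = -136*0 = 0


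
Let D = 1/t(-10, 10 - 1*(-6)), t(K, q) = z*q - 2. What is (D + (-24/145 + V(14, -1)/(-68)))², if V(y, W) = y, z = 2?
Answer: 250000/2187441 ≈ 0.11429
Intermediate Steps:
t(K, q) = -2 + 2*q (t(K, q) = 2*q - 2 = -2 + 2*q)
D = 1/30 (D = 1/(-2 + 2*(10 - 1*(-6))) = 1/(-2 + 2*(10 + 6)) = 1/(-2 + 2*16) = 1/(-2 + 32) = 1/30 ≈ 0.033333)
(D + (-24/145 + V(14, -1)/(-68)))² = (1/30 + (-24/145 + 14/(-68)))² = (1/30 + (-24*1/145 + 14*(-1/68)))² = (1/30 + (-24/145 - 7/34))² = (1/30 - 1831/4930)² = (-500/1479)² = 250000/2187441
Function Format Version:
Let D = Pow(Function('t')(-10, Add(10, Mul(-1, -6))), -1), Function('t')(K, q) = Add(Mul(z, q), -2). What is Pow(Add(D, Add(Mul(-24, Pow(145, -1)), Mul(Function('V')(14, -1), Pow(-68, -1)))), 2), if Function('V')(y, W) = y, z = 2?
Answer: Rational(250000, 2187441) ≈ 0.11429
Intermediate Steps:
Function('t')(K, q) = Add(-2, Mul(2, q)) (Function('t')(K, q) = Add(Mul(2, q), -2) = Add(-2, Mul(2, q)))
D = Rational(1, 30) (D = Pow(Add(-2, Mul(2, Add(10, Mul(-1, -6)))), -1) = Pow(Add(-2, Mul(2, Add(10, 6))), -1) = Pow(Add(-2, Mul(2, 16)), -1) = Pow(Add(-2, 32), -1) = Pow(30, -1) = Rational(1, 30) ≈ 0.033333)
Pow(Add(D, Add(Mul(-24, Pow(145, -1)), Mul(Function('V')(14, -1), Pow(-68, -1)))), 2) = Pow(Add(Rational(1, 30), Add(Mul(-24, Pow(145, -1)), Mul(14, Pow(-68, -1)))), 2) = Pow(Add(Rational(1, 30), Add(Mul(-24, Rational(1, 145)), Mul(14, Rational(-1, 68)))), 2) = Pow(Add(Rational(1, 30), Add(Rational(-24, 145), Rational(-7, 34))), 2) = Pow(Add(Rational(1, 30), Rational(-1831, 4930)), 2) = Pow(Rational(-500, 1479), 2) = Rational(250000, 2187441)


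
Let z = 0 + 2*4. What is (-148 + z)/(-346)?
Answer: 70/173 ≈ 0.40462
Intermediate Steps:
z = 8 (z = 0 + 8 = 8)
(-148 + z)/(-346) = (-148 + 8)/(-346) = -140*(-1/346) = 70/173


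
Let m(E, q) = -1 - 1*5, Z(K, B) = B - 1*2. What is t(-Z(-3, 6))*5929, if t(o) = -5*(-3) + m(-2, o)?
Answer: 53361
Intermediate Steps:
Z(K, B) = -2 + B (Z(K, B) = B - 2 = -2 + B)
m(E, q) = -6 (m(E, q) = -1 - 5 = -6)
t(o) = 9 (t(o) = -5*(-3) - 6 = 15 - 6 = 9)
t(-Z(-3, 6))*5929 = 9*5929 = 53361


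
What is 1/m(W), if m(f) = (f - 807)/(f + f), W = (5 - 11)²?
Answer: -24/257 ≈ -0.093385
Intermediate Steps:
W = 36 (W = (-6)² = 36)
m(f) = (-807 + f)/(2*f) (m(f) = (-807 + f)/((2*f)) = (-807 + f)*(1/(2*f)) = (-807 + f)/(2*f))
1/m(W) = 1/((½)*(-807 + 36)/36) = 1/((½)*(1/36)*(-771)) = 1/(-257/24) = -24/257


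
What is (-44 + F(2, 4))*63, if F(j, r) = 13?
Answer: -1953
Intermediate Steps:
(-44 + F(2, 4))*63 = (-44 + 13)*63 = -31*63 = -1953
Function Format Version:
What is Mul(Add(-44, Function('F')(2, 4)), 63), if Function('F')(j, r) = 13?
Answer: -1953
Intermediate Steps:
Mul(Add(-44, Function('F')(2, 4)), 63) = Mul(Add(-44, 13), 63) = Mul(-31, 63) = -1953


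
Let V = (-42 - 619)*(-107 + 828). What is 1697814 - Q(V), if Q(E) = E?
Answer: 2174395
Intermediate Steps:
V = -476581 (V = -661*721 = -476581)
1697814 - Q(V) = 1697814 - 1*(-476581) = 1697814 + 476581 = 2174395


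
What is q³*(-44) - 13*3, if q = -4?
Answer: 2777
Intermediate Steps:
q³*(-44) - 13*3 = (-4)³*(-44) - 13*3 = -64*(-44) - 39 = 2816 - 39 = 2777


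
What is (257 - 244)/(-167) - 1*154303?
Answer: -25768614/167 ≈ -1.5430e+5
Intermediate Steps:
(257 - 244)/(-167) - 1*154303 = -1/167*13 - 154303 = -13/167 - 154303 = -25768614/167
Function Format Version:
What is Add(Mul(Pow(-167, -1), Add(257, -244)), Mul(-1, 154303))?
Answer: Rational(-25768614, 167) ≈ -1.5430e+5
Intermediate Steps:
Add(Mul(Pow(-167, -1), Add(257, -244)), Mul(-1, 154303)) = Add(Mul(Rational(-1, 167), 13), -154303) = Add(Rational(-13, 167), -154303) = Rational(-25768614, 167)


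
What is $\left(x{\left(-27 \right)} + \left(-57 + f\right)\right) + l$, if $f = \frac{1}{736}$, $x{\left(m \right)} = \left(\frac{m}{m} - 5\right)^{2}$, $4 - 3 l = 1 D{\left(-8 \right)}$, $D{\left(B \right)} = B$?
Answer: $- \frac{27231}{736} \approx -36.999$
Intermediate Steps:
$l = 4$ ($l = \frac{4}{3} - \frac{1 \left(-8\right)}{3} = \frac{4}{3} - - \frac{8}{3} = \frac{4}{3} + \frac{8}{3} = 4$)
$x{\left(m \right)} = 16$ ($x{\left(m \right)} = \left(1 - 5\right)^{2} = \left(-4\right)^{2} = 16$)
$f = \frac{1}{736} \approx 0.0013587$
$\left(x{\left(-27 \right)} + \left(-57 + f\right)\right) + l = \left(16 + \left(-57 + \frac{1}{736}\right)\right) + 4 = \left(16 - \frac{41951}{736}\right) + 4 = - \frac{30175}{736} + 4 = - \frac{27231}{736}$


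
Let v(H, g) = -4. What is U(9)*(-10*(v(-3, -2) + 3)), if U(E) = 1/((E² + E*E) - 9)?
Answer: 10/153 ≈ 0.065359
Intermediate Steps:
U(E) = 1/(-9 + 2*E²) (U(E) = 1/((E² + E²) - 9) = 1/(2*E² - 9) = 1/(-9 + 2*E²))
U(9)*(-10*(v(-3, -2) + 3)) = (-10*(-4 + 3))/(-9 + 2*9²) = (-10*(-1))/(-9 + 2*81) = 10/(-9 + 162) = 10/153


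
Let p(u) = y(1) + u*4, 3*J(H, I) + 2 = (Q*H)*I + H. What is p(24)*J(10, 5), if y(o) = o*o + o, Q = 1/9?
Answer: 11956/27 ≈ 442.81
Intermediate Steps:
Q = 1/9 ≈ 0.11111
y(o) = o + o**2 (y(o) = o**2 + o = o + o**2)
J(H, I) = -2/3 + H/3 + H*I/27 (J(H, I) = -2/3 + ((H/9)*I + H)/3 = -2/3 + (H*I/9 + H)/3 = -2/3 + (H + H*I/9)/3 = -2/3 + (H/3 + H*I/27) = -2/3 + H/3 + H*I/27)
p(u) = 2 + 4*u (p(u) = 1*(1 + 1) + u*4 = 1*2 + 4*u = 2 + 4*u)
p(24)*J(10, 5) = (2 + 4*24)*(-2/3 + (1/3)*10 + (1/27)*10*5) = (2 + 96)*(-2/3 + 10/3 + 50/27) = 98*(122/27) = 11956/27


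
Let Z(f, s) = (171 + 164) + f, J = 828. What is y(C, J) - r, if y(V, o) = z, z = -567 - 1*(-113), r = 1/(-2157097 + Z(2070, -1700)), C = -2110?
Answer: -978230167/2154692 ≈ -454.00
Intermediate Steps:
Z(f, s) = 335 + f
r = -1/2154692 (r = 1/(-2157097 + (335 + 2070)) = 1/(-2157097 + 2405) = 1/(-2154692) = -1/2154692 ≈ -4.6410e-7)
z = -454 (z = -567 + 113 = -454)
y(V, o) = -454
y(C, J) - r = -454 - 1*(-1/2154692) = -454 + 1/2154692 = -978230167/2154692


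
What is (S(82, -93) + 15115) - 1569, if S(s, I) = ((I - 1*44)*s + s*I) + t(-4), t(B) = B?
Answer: -5318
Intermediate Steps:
S(s, I) = -4 + I*s + s*(-44 + I) (S(s, I) = ((I - 1*44)*s + s*I) - 4 = ((I - 44)*s + I*s) - 4 = ((-44 + I)*s + I*s) - 4 = (s*(-44 + I) + I*s) - 4 = (I*s + s*(-44 + I)) - 4 = -4 + I*s + s*(-44 + I))
(S(82, -93) + 15115) - 1569 = ((-4 - 44*82 + 2*(-93)*82) + 15115) - 1569 = ((-4 - 3608 - 15252) + 15115) - 1569 = (-18864 + 15115) - 1569 = -3749 - 1569 = -5318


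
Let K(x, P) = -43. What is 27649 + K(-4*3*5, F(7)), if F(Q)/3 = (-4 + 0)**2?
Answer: 27606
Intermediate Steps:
F(Q) = 48 (F(Q) = 3*(-4 + 0)**2 = 3*(-4)**2 = 3*16 = 48)
27649 + K(-4*3*5, F(7)) = 27649 - 43 = 27606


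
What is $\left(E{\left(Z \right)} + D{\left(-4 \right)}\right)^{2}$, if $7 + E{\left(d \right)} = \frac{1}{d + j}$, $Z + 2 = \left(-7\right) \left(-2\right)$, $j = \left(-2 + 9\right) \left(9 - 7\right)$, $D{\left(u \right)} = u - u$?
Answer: $\frac{32761}{676} \approx 48.463$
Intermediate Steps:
$D{\left(u \right)} = 0$
$j = 14$ ($j = 7 \cdot 2 = 14$)
$Z = 12$ ($Z = -2 - -14 = -2 + 14 = 12$)
$E{\left(d \right)} = -7 + \frac{1}{14 + d}$ ($E{\left(d \right)} = -7 + \frac{1}{d + 14} = -7 + \frac{1}{14 + d}$)
$\left(E{\left(Z \right)} + D{\left(-4 \right)}\right)^{2} = \left(\frac{-97 - 84}{14 + 12} + 0\right)^{2} = \left(\frac{-97 - 84}{26} + 0\right)^{2} = \left(\frac{1}{26} \left(-181\right) + 0\right)^{2} = \left(- \frac{181}{26} + 0\right)^{2} = \left(- \frac{181}{26}\right)^{2} = \frac{32761}{676}$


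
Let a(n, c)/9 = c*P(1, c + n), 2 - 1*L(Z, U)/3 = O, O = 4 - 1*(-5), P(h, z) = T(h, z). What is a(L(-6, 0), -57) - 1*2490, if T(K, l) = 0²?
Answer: -2490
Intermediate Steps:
T(K, l) = 0
P(h, z) = 0
O = 9 (O = 4 + 5 = 9)
L(Z, U) = -21 (L(Z, U) = 6 - 3*9 = 6 - 27 = -21)
a(n, c) = 0 (a(n, c) = 9*(c*0) = 9*0 = 0)
a(L(-6, 0), -57) - 1*2490 = 0 - 1*2490 = 0 - 2490 = -2490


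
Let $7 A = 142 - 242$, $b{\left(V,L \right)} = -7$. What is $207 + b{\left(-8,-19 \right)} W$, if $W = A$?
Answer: $307$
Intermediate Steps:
$A = - \frac{100}{7}$ ($A = \frac{142 - 242}{7} = \frac{1}{7} \left(-100\right) = - \frac{100}{7} \approx -14.286$)
$W = - \frac{100}{7} \approx -14.286$
$207 + b{\left(-8,-19 \right)} W = 207 - -100 = 207 + 100 = 307$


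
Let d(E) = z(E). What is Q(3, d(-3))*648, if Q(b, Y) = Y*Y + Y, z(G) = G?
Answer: 3888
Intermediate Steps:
d(E) = E
Q(b, Y) = Y + Y**2 (Q(b, Y) = Y**2 + Y = Y + Y**2)
Q(3, d(-3))*648 = -3*(1 - 3)*648 = -3*(-2)*648 = 6*648 = 3888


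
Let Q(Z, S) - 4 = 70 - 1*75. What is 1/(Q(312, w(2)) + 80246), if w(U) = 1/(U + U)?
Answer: 1/80245 ≈ 1.2462e-5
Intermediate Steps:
w(U) = 1/(2*U)
Q(Z, S) = -1 (Q(Z, S) = 4 + (70 - 1*75) = 4 + (70 - 75) = 4 - 5 = -1)
1/(Q(312, w(2)) + 80246) = 1/(-1 + 80246) = 1/80245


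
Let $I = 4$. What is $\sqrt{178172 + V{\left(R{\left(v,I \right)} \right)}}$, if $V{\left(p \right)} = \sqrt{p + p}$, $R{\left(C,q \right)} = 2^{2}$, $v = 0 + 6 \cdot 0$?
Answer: $\sqrt{178172 + 2 \sqrt{2}} \approx 422.11$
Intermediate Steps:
$v = 0$ ($v = 0 + 0 = 0$)
$R{\left(C,q \right)} = 4$
$V{\left(p \right)} = \sqrt{2} \sqrt{p}$ ($V{\left(p \right)} = \sqrt{2 p} = \sqrt{2} \sqrt{p}$)
$\sqrt{178172 + V{\left(R{\left(v,I \right)} \right)}} = \sqrt{178172 + \sqrt{2} \sqrt{4}} = \sqrt{178172 + \sqrt{2} \cdot 2} = \sqrt{178172 + 2 \sqrt{2}}$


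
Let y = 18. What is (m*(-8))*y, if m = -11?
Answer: 1584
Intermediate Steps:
(m*(-8))*y = -11*(-8)*18 = 88*18 = 1584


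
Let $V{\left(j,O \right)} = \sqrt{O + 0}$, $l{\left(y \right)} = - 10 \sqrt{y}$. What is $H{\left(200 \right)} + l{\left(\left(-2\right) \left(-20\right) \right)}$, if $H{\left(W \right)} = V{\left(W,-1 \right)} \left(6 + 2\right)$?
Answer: $- 20 \sqrt{10} + 8 i \approx -63.246 + 8.0 i$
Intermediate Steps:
$V{\left(j,O \right)} = \sqrt{O}$
$H{\left(W \right)} = 8 i$ ($H{\left(W \right)} = \sqrt{-1} \left(6 + 2\right) = i 8 = 8 i$)
$H{\left(200 \right)} + l{\left(\left(-2\right) \left(-20\right) \right)} = 8 i - 10 \sqrt{\left(-2\right) \left(-20\right)} = 8 i - 10 \sqrt{40} = 8 i - 10 \cdot 2 \sqrt{10} = 8 i - 20 \sqrt{10} = - 20 \sqrt{10} + 8 i$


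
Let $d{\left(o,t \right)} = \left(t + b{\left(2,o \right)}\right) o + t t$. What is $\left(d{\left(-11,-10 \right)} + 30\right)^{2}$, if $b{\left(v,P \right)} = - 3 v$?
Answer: $93636$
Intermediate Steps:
$d{\left(o,t \right)} = t^{2} + o \left(-6 + t\right)$ ($d{\left(o,t \right)} = \left(t - 6\right) o + t t = \left(t - 6\right) o + t^{2} = \left(-6 + t\right) o + t^{2} = o \left(-6 + t\right) + t^{2} = t^{2} + o \left(-6 + t\right)$)
$\left(d{\left(-11,-10 \right)} + 30\right)^{2} = \left(\left(\left(-10\right)^{2} - -66 - -110\right) + 30\right)^{2} = \left(\left(100 + 66 + 110\right) + 30\right)^{2} = \left(276 + 30\right)^{2} = 306^{2} = 93636$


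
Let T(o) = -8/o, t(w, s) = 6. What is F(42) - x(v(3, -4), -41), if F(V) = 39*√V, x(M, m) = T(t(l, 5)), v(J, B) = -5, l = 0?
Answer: 4/3 + 39*√42 ≈ 254.08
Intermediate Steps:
x(M, m) = -4/3 (x(M, m) = -8/6 = -8*⅙ = -4/3)
F(42) - x(v(3, -4), -41) = 39*√42 - 1*(-4/3) = 39*√42 + 4/3 = 4/3 + 39*√42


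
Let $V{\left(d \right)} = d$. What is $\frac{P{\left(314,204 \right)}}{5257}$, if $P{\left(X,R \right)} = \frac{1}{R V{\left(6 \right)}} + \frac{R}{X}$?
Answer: $\frac{125005}{1010227176} \approx 0.00012374$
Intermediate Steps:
$P{\left(X,R \right)} = \frac{1}{6 R} + \frac{R}{X}$ ($P{\left(X,R \right)} = \frac{1}{R 6} + \frac{R}{X} = \frac{1}{R} \frac{1}{6} + \frac{R}{X} = \frac{1}{6 R} + \frac{R}{X}$)
$\frac{P{\left(314,204 \right)}}{5257} = \frac{\frac{1}{6 \cdot 204} + \frac{204}{314}}{5257} = \left(\frac{1}{6} \cdot \frac{1}{204} + 204 \cdot \frac{1}{314}\right) \frac{1}{5257} = \left(\frac{1}{1224} + \frac{102}{157}\right) \frac{1}{5257} = \frac{125005}{192168} \cdot \frac{1}{5257} = \frac{125005}{1010227176}$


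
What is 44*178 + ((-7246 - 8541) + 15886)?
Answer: 7931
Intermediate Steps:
44*178 + ((-7246 - 8541) + 15886) = 7832 + (-15787 + 15886) = 7832 + 99 = 7931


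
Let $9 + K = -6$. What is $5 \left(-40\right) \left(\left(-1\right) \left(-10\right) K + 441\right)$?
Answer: $-58200$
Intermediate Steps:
$K = -15$ ($K = -9 - 6 = -15$)
$5 \left(-40\right) \left(\left(-1\right) \left(-10\right) K + 441\right) = 5 \left(-40\right) \left(\left(-1\right) \left(-10\right) \left(-15\right) + 441\right) = - 200 \left(10 \left(-15\right) + 441\right) = - 200 \left(-150 + 441\right) = \left(-200\right) 291 = -58200$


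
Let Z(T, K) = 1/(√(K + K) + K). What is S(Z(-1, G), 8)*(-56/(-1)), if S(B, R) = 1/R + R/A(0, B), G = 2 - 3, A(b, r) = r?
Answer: -441 + 448*I*√2 ≈ -441.0 + 633.57*I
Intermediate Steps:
G = -1
Z(T, K) = 1/(K + √2*√K) (Z(T, K) = 1/(√(2*K) + K) = 1/(√2*√K + K) = 1/(K + √2*√K))
S(B, R) = 1/R + R/B
S(Z(-1, G), 8)*(-56/(-1)) = (1/8 + 8/(1/(-1 + √2*√(-1))))*(-56/(-1)) = (⅛ + 8/(1/(-1 + √2*I)))*(-56*(-1)) = (⅛ + 8/(1/(-1 + I*√2)))*56 = (⅛ + 8*(-1 + I*√2))*56 = (⅛ + (-8 + 8*I*√2))*56 = (-63/8 + 8*I*√2)*56 = -441 + 448*I*√2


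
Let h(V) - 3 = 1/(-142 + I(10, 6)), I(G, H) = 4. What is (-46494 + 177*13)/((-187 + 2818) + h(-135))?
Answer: -6098634/363491 ≈ -16.778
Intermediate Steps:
h(V) = 413/138 (h(V) = 3 + 1/(-142 + 4) = 3 + 1/(-138) = 3 - 1/138 = 413/138)
(-46494 + 177*13)/((-187 + 2818) + h(-135)) = (-46494 + 177*13)/((-187 + 2818) + 413/138) = (-46494 + 2301)/(2631 + 413/138) = -44193/363491/138 = -44193*138/363491 = -6098634/363491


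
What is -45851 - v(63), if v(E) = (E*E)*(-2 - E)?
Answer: 212134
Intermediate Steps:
v(E) = E**2*(-2 - E)
-45851 - v(63) = -45851 - 63**2*(-2 - 1*63) = -45851 - 3969*(-2 - 63) = -45851 - 3969*(-65) = -45851 - 1*(-257985) = -45851 + 257985 = 212134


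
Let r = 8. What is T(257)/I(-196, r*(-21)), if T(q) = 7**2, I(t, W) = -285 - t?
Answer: -49/89 ≈ -0.55056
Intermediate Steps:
T(q) = 49
T(257)/I(-196, r*(-21)) = 49/(-285 - 1*(-196)) = 49/(-285 + 196) = 49/(-89) = 49*(-1/89) = -49/89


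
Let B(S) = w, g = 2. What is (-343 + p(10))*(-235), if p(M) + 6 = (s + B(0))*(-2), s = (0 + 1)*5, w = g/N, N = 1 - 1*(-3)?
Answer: 84600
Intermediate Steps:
N = 4 (N = 1 + 3 = 4)
w = 1/2 (w = 2/4 = 2*(1/4) = 1/2 ≈ 0.50000)
B(S) = 1/2
s = 5 (s = 1*5 = 5)
p(M) = -17 (p(M) = -6 + (5 + 1/2)*(-2) = -6 + (11/2)*(-2) = -6 - 11 = -17)
(-343 + p(10))*(-235) = (-343 - 17)*(-235) = -360*(-235) = 84600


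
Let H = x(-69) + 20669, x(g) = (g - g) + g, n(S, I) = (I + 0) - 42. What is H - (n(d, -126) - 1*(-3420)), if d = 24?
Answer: 17348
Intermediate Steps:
n(S, I) = -42 + I (n(S, I) = I - 42 = -42 + I)
x(g) = g (x(g) = 0 + g = g)
H = 20600 (H = -69 + 20669 = 20600)
H - (n(d, -126) - 1*(-3420)) = 20600 - ((-42 - 126) - 1*(-3420)) = 20600 - (-168 + 3420) = 20600 - 1*3252 = 20600 - 3252 = 17348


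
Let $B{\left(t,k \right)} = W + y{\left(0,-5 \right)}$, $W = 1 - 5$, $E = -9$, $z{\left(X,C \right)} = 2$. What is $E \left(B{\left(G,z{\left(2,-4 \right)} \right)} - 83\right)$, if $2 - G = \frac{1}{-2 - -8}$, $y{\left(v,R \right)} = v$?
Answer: $783$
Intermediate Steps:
$G = \frac{11}{6}$ ($G = 2 - \frac{1}{-2 - -8} = 2 - \frac{1}{-2 + 8} = 2 - \frac{1}{6} = \frac{11}{6} \approx 1.8333$)
$W = -4$
$B{\left(t,k \right)} = -4$ ($B{\left(t,k \right)} = -4 + 0 = -4$)
$E \left(B{\left(G,z{\left(2,-4 \right)} \right)} - 83\right) = - 9 \left(-4 - 83\right) = \left(-9\right) \left(-87\right) = 783$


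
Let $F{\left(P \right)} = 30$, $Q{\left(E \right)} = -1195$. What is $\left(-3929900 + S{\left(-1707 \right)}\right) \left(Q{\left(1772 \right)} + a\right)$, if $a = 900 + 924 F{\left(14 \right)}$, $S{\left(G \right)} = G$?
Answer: $-107824321975$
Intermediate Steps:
$a = 28620$ ($a = 900 + 924 \cdot 30 = 900 + 27720 = 28620$)
$\left(-3929900 + S{\left(-1707 \right)}\right) \left(Q{\left(1772 \right)} + a\right) = \left(-3929900 - 1707\right) \left(-1195 + 28620\right) = \left(-3931607\right) 27425 = -107824321975$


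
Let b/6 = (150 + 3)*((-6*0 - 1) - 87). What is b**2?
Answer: 6526054656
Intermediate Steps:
b = -80784 (b = 6*((150 + 3)*((-6*0 - 1) - 87)) = 6*(153*((0 - 1) - 87)) = 6*(153*(-1 - 87)) = 6*(153*(-88)) = 6*(-13464) = -80784)
b**2 = (-80784)**2 = 6526054656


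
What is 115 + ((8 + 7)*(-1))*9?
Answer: -20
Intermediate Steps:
115 + ((8 + 7)*(-1))*9 = 115 + (15*(-1))*9 = 115 - 15*9 = 115 - 135 = -20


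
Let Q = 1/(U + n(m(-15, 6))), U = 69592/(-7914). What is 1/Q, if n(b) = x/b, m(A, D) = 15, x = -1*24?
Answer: -205636/19785 ≈ -10.394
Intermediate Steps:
x = -24
n(b) = -24/b
U = -34796/3957 (U = 69592*(-1/7914) = -34796/3957 ≈ -8.7935)
Q = -19785/205636 (Q = 1/(-34796/3957 - 24/15) = 1/(-34796/3957 - 24*1/15) = 1/(-34796/3957 - 8/5) = 1/(-205636/19785) = -19785/205636 ≈ -0.096214)
1/Q = 1/(-19785/205636) = -205636/19785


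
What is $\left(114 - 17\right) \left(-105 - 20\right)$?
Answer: $-12125$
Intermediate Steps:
$\left(114 - 17\right) \left(-105 - 20\right) = \left(114 - 17\right) \left(-125\right) = 97 \left(-125\right) = -12125$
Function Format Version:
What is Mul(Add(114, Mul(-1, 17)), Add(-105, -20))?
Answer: -12125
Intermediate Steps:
Mul(Add(114, Mul(-1, 17)), Add(-105, -20)) = Mul(Add(114, -17), -125) = Mul(97, -125) = -12125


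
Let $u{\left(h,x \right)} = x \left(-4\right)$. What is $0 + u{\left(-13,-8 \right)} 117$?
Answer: $3744$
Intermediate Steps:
$u{\left(h,x \right)} = - 4 x$
$0 + u{\left(-13,-8 \right)} 117 = 0 + \left(-4\right) \left(-8\right) 117 = 0 + 32 \cdot 117 = 0 + 3744 = 3744$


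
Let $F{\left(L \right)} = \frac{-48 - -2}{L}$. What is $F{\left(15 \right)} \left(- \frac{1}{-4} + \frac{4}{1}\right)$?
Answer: $- \frac{391}{30} \approx -13.033$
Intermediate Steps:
$F{\left(L \right)} = - \frac{46}{L}$ ($F{\left(L \right)} = \frac{-48 + 2}{L} = - \frac{46}{L}$)
$F{\left(15 \right)} \left(- \frac{1}{-4} + \frac{4}{1}\right) = - \frac{46}{15} \left(- \frac{1}{-4} + \frac{4}{1}\right) = \left(-46\right) \frac{1}{15} \left(\left(-1\right) \left(- \frac{1}{4}\right) + 4 \cdot 1\right) = - \frac{46 \left(\frac{1}{4} + 4\right)}{15} = \left(- \frac{46}{15}\right) \frac{17}{4} = - \frac{391}{30}$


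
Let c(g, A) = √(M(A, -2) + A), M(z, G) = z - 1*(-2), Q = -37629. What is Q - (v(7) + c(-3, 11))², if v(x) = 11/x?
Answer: -1845118/49 - 44*√6/7 ≈ -37671.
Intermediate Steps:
M(z, G) = 2 + z (M(z, G) = z + 2 = 2 + z)
c(g, A) = √(2 + 2*A) (c(g, A) = √((2 + A) + A) = √(2 + 2*A))
Q - (v(7) + c(-3, 11))² = -37629 - (11/7 + √(2 + 2*11))² = -37629 - (11*(⅐) + √(2 + 22))² = -37629 - (11/7 + √24)² = -37629 - (11/7 + 2*√6)²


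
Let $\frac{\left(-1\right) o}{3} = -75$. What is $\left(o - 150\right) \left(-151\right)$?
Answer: $-11325$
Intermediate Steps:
$o = 225$ ($o = \left(-3\right) \left(-75\right) = 225$)
$\left(o - 150\right) \left(-151\right) = \left(225 - 150\right) \left(-151\right) = 75 \left(-151\right) = -11325$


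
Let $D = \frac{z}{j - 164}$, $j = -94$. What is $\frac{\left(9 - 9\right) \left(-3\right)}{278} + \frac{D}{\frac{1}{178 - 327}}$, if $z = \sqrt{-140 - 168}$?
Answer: $\frac{149 i \sqrt{77}}{129} \approx 10.135 i$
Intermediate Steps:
$z = 2 i \sqrt{77}$ ($z = \sqrt{-308} = 2 i \sqrt{77} \approx 17.55 i$)
$D = - \frac{i \sqrt{77}}{129}$ ($D = \frac{2 i \sqrt{77}}{-94 - 164} = \frac{2 i \sqrt{77}}{-258} = 2 i \sqrt{77} \left(- \frac{1}{258}\right) = - \frac{i \sqrt{77}}{129} \approx - 0.068023 i$)
$\frac{\left(9 - 9\right) \left(-3\right)}{278} + \frac{D}{\frac{1}{178 - 327}} = \frac{\left(9 - 9\right) \left(-3\right)}{278} + \frac{\left(- \frac{1}{129}\right) i \sqrt{77}}{\frac{1}{178 - 327}} = 0 \left(-3\right) \frac{1}{278} + \frac{\left(- \frac{1}{129}\right) i \sqrt{77}}{\frac{1}{-149}} = 0 \cdot \frac{1}{278} + \frac{\left(- \frac{1}{129}\right) i \sqrt{77}}{- \frac{1}{149}} = 0 + - \frac{i \sqrt{77}}{129} \left(-149\right) = 0 + \frac{149 i \sqrt{77}}{129} = \frac{149 i \sqrt{77}}{129}$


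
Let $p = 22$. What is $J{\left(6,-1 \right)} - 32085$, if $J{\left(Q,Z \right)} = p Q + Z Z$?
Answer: $-31952$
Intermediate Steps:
$J{\left(Q,Z \right)} = Z^{2} + 22 Q$ ($J{\left(Q,Z \right)} = 22 Q + Z Z = 22 Q + Z^{2} = Z^{2} + 22 Q$)
$J{\left(6,-1 \right)} - 32085 = \left(\left(-1\right)^{2} + 22 \cdot 6\right) - 32085 = \left(1 + 132\right) - 32085 = 133 - 32085 = -31952$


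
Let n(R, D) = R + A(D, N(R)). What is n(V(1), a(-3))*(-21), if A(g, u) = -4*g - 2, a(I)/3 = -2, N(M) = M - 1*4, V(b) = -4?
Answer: -378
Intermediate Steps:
N(M) = -4 + M (N(M) = M - 4 = -4 + M)
a(I) = -6 (a(I) = 3*(-2) = -6)
A(g, u) = -2 - 4*g
n(R, D) = -2 + R - 4*D (n(R, D) = R + (-2 - 4*D) = -2 + R - 4*D)
n(V(1), a(-3))*(-21) = (-2 - 4 - 4*(-6))*(-21) = (-2 - 4 + 24)*(-21) = 18*(-21) = -378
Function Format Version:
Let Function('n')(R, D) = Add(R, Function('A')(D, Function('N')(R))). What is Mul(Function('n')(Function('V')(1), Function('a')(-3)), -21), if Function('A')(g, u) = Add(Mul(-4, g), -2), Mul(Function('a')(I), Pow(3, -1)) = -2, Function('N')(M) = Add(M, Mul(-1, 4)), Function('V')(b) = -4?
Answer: -378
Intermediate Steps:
Function('N')(M) = Add(-4, M) (Function('N')(M) = Add(M, -4) = Add(-4, M))
Function('a')(I) = -6 (Function('a')(I) = Mul(3, -2) = -6)
Function('A')(g, u) = Add(-2, Mul(-4, g))
Function('n')(R, D) = Add(-2, R, Mul(-4, D)) (Function('n')(R, D) = Add(R, Add(-2, Mul(-4, D))) = Add(-2, R, Mul(-4, D)))
Mul(Function('n')(Function('V')(1), Function('a')(-3)), -21) = Mul(Add(-2, -4, Mul(-4, -6)), -21) = Mul(Add(-2, -4, 24), -21) = Mul(18, -21) = -378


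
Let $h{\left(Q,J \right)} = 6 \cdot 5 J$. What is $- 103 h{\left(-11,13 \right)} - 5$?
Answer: $-40175$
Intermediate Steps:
$h{\left(Q,J \right)} = 30 J$
$- 103 h{\left(-11,13 \right)} - 5 = - 103 \cdot 30 \cdot 13 - 5 = \left(-103\right) 390 - 5 = -40170 - 5 = -40175$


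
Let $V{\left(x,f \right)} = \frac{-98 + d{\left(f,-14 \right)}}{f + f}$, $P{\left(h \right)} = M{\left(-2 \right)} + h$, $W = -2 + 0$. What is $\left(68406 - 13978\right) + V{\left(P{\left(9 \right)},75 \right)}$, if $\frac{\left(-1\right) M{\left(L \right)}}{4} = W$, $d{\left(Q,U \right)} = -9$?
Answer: $\frac{8164093}{150} \approx 54427.0$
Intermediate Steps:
$W = -2$
$M{\left(L \right)} = 8$ ($M{\left(L \right)} = \left(-4\right) \left(-2\right) = 8$)
$P{\left(h \right)} = 8 + h$
$V{\left(x,f \right)} = - \frac{107}{2 f}$ ($V{\left(x,f \right)} = \frac{-98 - 9}{f + f} = - \frac{107}{2 f}$)
$\left(68406 - 13978\right) + V{\left(P{\left(9 \right)},75 \right)} = \left(68406 - 13978\right) - \frac{107}{2 \cdot 75} = 54428 - \frac{107}{150} = \frac{8164093}{150}$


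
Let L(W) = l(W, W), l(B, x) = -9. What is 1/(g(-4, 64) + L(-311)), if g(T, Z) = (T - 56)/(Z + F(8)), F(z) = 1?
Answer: -13/129 ≈ -0.10078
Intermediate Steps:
g(T, Z) = (-56 + T)/(1 + Z) (g(T, Z) = (T - 56)/(Z + 1) = (-56 + T)/(1 + Z))
L(W) = -9
1/(g(-4, 64) + L(-311)) = 1/((-56 - 4)/(1 + 64) - 9) = 1/(-60/65 - 9) = 1/((1/65)*(-60) - 9) = 1/(-12/13 - 9) = 1/(-129/13) = -13/129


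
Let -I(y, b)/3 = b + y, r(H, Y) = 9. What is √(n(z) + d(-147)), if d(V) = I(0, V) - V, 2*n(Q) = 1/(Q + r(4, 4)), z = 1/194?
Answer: √1794750751/1747 ≈ 24.250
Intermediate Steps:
z = 1/194 ≈ 0.0051546
I(y, b) = -3*b - 3*y (I(y, b) = -3*(b + y) = -3*b - 3*y)
n(Q) = 1/(2*(9 + Q)) (n(Q) = 1/(2*(Q + 9)) = 1/(2*(9 + Q)))
d(V) = -4*V (d(V) = (-3*V - 3*0) - V = (-3*V + 0) - V = -3*V - V = -4*V)
√(n(z) + d(-147)) = √(1/(2*(9 + 1/194)) - 4*(-147)) = √(1/(2*(1747/194)) + 588) = √((½)*(194/1747) + 588) = √(97/1747 + 588) = √(1027333/1747) = √1794750751/1747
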